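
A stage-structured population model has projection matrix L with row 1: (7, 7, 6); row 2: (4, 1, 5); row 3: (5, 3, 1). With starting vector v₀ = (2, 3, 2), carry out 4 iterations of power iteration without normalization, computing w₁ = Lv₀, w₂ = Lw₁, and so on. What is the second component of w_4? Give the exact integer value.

58976

w1 = Lv₀ = (7·2 + 7·3 + 6·2; 4·2 + 1·3 + 5·2; 5·2 + 3·3 + 1·2) = (47, 21, 21)
w2 = Lw1 = (7·47 + 7·21 + 6·21; 4·47 + 1·21 + 5·21; 5·47 + 3·21 + 1·21) = (602, 314, 319)
w3 = Lw2 = (8326, 4317, 4271)
w4 = Lw3 = (114127, 58976, 58852)
The requested component of w4 is 58976.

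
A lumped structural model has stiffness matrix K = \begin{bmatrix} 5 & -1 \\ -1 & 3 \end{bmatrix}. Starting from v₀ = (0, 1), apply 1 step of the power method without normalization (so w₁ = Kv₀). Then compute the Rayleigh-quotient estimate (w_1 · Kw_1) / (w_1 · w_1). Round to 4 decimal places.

λ ≈ 3.8000

w1 = Kv₀ = (-1, 3)
Kw1 = (-8, 10)
w1·Kw1 = (-1)·(-8) + 3·10 = 38; w1·w1 = (-1)·(-1) + 3·3 = 10
λ ≈ 38/10 = 3.8000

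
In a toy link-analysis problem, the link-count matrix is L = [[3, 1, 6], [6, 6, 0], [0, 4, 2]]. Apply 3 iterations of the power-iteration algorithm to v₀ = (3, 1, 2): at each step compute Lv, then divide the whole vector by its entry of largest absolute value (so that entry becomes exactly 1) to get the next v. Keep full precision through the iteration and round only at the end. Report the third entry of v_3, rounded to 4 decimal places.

0.5346

Lv0 = (22.00000, 24.00000, 8.00000); divide by 24.00000 → v1 = (0.91667, 1.00000, 0.33333)
Lv1 = (5.75000, 11.50000, 4.66667); divide by 11.50000 → v2 = (0.50000, 1.00000, 0.40580)
Lv2 = (4.93478, 9.00000, 4.81159); divide by 9.00000 → v3 = (0.54831, 1.00000, 0.53462)
Requested entry of v3: 1328/2484 = 0.5346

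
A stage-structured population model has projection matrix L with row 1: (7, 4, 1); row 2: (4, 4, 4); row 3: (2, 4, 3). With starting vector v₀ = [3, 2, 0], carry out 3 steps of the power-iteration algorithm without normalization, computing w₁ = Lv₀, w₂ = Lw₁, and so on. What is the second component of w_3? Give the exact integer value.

2916

w1 = Lv₀ = (29, 20, 14)
w2 = Lw1 = (297, 252, 180)
w3 = Lw2 = (3267, 2916, 2142)
The requested component of w3 is 2916.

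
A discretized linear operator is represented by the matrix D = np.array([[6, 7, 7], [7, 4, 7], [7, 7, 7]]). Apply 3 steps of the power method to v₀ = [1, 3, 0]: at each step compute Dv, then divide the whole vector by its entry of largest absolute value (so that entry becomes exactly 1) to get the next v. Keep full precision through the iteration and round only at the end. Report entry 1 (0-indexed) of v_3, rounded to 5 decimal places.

0.86560

Dv0 = (27.000000, 19.000000, 28.000000); divide by 28.000000 → v1 = (0.964286, 0.678571, 1.000000)
Dv1 = (17.535714, 16.464286, 18.500000); divide by 18.500000 → v2 = (0.947876, 0.889961, 1.000000)
Dv2 = (18.916988, 17.194981, 19.864865); divide by 19.864865 → v3 = (0.952284, 0.865598, 1.000000)
Requested entry of v3: 8907/10290 = 0.86560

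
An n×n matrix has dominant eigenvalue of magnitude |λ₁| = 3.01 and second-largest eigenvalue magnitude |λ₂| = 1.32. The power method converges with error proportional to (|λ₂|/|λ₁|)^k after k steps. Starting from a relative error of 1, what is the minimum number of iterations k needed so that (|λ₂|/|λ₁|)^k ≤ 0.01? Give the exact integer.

6

|λ₂/λ₁| = 1.32/3.01 = 0.43854
Need k ≥ ln(0.01) / ln(0.43854) = -4.6052 / -0.8243 ≈ 5.587
Smallest integer k satisfying the bound: 6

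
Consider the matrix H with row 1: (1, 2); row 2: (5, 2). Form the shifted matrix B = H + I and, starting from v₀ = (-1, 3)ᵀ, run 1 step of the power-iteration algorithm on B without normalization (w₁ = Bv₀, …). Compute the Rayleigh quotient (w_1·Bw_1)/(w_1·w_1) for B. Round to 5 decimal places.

6.00000

B = H + I has rows (2, 2); (5, 3)
w1 = Bv₀ = (4, 4)
Bw1 = (16, 32)
w1·Bw1 = 192; w1·w1 = 32; μ ≈ 192/32 = 6.00000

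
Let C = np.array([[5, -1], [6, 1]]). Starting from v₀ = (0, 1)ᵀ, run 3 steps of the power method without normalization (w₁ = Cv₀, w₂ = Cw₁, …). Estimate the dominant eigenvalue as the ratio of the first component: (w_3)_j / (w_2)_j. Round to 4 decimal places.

4.1667

w1 = Cv₀ = (-1, 1)
w2 = Cw1 = (-6, -5)
w3 = Cw2 = (-25, -41)
Ratio at component: -25 / -6 = 4.1667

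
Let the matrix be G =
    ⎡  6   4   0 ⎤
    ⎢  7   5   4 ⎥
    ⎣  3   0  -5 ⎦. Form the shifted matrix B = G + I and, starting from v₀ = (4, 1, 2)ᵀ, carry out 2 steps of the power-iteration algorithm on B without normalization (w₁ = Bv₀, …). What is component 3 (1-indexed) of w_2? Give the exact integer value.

80

B = G + I has rows (7, 4, 0); (7, 6, 4); (3, 0, -4)
w1 = Bv₀ = (7·4 + 4·1 + 0·2; 7·4 + 6·1 + 4·2; 3·4 + 0·1 + (-4)·2) = (32, 42, 4)
w2 = Bw1 = (7·32 + 4·42 + 0·4; 7·32 + 6·42 + 4·4; 3·32 + 0·42 + (-4)·4) = (392, 492, 80)
Requested component of w2: 80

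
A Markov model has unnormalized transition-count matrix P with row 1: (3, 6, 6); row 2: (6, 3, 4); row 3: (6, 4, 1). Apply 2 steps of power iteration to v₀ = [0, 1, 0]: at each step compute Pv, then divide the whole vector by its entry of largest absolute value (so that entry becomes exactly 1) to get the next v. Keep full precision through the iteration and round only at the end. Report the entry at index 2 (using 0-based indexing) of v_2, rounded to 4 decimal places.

0.8525

Pv0 = (6.00000, 3.00000, 4.00000); divide by 6.00000 → v1 = (1.00000, 0.50000, 0.66667)
Pv1 = (10.00000, 10.16667, 8.66667); divide by 10.16667 → v2 = (0.98361, 1.00000, 0.85246)
Requested entry of v2: 52/61 = 0.8525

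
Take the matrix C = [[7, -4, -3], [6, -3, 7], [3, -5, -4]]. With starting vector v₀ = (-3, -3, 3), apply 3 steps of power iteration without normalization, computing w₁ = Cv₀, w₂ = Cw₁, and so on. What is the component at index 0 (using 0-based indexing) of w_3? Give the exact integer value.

w1 = Cv₀ = (7·(-3) + (-4)·(-3) + (-3)·3; 6·(-3) + (-3)·(-3) + 7·3; 3·(-3) + (-5)·(-3) + (-4)·3) = (-18, 12, -6)
w2 = Cw1 = (7·(-18) + (-4)·12 + (-3)·(-6); 6·(-18) + (-3)·12 + 7·(-6); 3·(-18) + (-5)·12 + (-4)·(-6)) = (-156, -186, -90)
w3 = Cw2 = (-78, -1008, 822)
The requested component of w3 is -78.

-78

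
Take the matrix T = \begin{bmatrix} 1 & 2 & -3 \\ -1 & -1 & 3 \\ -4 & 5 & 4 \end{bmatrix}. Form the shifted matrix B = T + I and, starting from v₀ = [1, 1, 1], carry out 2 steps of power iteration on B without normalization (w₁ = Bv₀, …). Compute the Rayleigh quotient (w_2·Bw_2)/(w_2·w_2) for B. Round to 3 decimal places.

μ ≈ 8.377

B = T + I has rows (2, 2, -3); (-1, 0, 3); (-4, 5, 5)
w1 = Bv₀ = (2·1 + 2·1 + (-3)·1; (-1)·1 + 0·1 + 3·1; (-4)·1 + 5·1 + 5·1) = (1, 2, 6)
w2 = Bw1 = (2·1 + 2·2 + (-3)·6; (-1)·1 + 0·2 + 3·6; (-4)·1 + 5·2 + 5·6) = (-12, 17, 36)
Bw2 = (-98, 120, 313)
w2·Bw2 = 14484; w2·w2 = 1729; μ ≈ 14484/1729 = 8.377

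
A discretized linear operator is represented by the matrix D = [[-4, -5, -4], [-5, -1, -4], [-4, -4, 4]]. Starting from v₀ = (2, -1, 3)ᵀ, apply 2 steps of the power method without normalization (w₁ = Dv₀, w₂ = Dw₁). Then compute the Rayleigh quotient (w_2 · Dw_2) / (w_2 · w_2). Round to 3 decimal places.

w1 = Dv₀ = (-15, -21, 8)
w2 = Dw1 = (133, 64, 176)
Dw2 = (-1556, -1433, -84)
w2·Dw2 = 133·(-1556) + 64·(-1433) + 176·(-84) = -313444; w2·w2 = 133·133 + 64·64 + 176·176 = 52761
λ ≈ -313444/52761 = -5.941

λ ≈ -5.941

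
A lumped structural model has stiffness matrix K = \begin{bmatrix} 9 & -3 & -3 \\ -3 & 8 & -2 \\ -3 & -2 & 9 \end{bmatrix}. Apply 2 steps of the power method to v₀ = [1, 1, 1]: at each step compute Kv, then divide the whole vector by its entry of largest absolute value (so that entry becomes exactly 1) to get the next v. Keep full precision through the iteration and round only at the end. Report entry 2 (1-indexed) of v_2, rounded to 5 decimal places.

0.33333

Kv0 = (3.000000, 3.000000, 4.000000); divide by 4.000000 → v1 = (0.750000, 0.750000, 1.000000)
Kv1 = (1.500000, 1.750000, 5.250000); divide by 5.250000 → v2 = (0.285714, 0.333333, 1.000000)
Requested entry of v2: 7/21 = 0.33333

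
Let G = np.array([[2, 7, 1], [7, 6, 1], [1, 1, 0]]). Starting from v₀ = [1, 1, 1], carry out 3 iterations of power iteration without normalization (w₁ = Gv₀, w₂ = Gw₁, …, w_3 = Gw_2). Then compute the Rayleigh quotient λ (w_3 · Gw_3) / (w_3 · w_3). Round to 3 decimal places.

w1 = Gv₀ = (10, 14, 2)
w2 = Gw1 = (120, 156, 24)
w3 = Gw2 = (1356, 1800, 276)
Gw3 = (15588, 20568, 3156)
w3·Gw3 = 1356·15588 + 1800·20568 + 276·3156 = 59030784; w3·w3 = 1356·1356 + 1800·1800 + 276·276 = 5154912
λ ≈ 59030784/5154912 = 11.451

11.451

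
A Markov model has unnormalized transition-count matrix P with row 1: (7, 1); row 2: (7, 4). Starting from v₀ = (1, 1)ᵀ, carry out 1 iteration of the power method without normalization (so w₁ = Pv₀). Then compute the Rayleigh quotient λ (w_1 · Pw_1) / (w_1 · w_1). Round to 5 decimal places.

w1 = Pv₀ = (8, 11)
Pw1 = (67, 100)
w1·Pw1 = 8·67 + 11·100 = 1636; w1·w1 = 8·8 + 11·11 = 185
λ ≈ 1636/185 = 8.84324

λ ≈ 8.84324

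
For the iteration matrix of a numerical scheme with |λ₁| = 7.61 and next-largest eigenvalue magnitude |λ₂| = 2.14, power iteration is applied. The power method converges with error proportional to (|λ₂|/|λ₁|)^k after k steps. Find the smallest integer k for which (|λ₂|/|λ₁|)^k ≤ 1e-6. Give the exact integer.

11

|λ₂/λ₁| = 2.14/7.61 = 0.28121
Need k ≥ ln(1e-6) / ln(0.28121) = -13.8155 / -1.2687 ≈ 10.890
Smallest integer k satisfying the bound: 11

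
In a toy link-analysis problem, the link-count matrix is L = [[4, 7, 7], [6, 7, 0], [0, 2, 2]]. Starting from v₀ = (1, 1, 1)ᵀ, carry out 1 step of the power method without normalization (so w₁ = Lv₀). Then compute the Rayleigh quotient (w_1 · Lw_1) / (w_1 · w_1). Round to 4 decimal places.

λ ≈ 12.1041

w1 = Lv₀ = (4·1 + 7·1 + 7·1; 6·1 + 7·1 + 0·1; 0·1 + 2·1 + 2·1) = (18, 13, 4)
Lw1 = (191, 199, 34)
w1·Lw1 = 18·191 + 13·199 + 4·34 = 6161; w1·w1 = 18·18 + 13·13 + 4·4 = 509
λ ≈ 6161/509 = 12.1041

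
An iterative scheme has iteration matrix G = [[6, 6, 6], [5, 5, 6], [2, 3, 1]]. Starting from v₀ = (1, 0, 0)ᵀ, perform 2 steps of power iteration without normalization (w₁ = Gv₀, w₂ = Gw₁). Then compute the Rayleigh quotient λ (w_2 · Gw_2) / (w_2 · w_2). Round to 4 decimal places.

13.3922

w1 = Gv₀ = (6·1 + 6·0 + 6·0; 5·1 + 5·0 + 6·0; 2·1 + 3·0 + 1·0) = (6, 5, 2)
w2 = Gw1 = (6·6 + 6·5 + 6·2; 5·6 + 5·5 + 6·2; 2·6 + 3·5 + 1·2) = (78, 67, 29)
Gw2 = (1044, 899, 386)
w2·Gw2 = 78·1044 + 67·899 + 29·386 = 152859; w2·w2 = 78·78 + 67·67 + 29·29 = 11414
λ ≈ 152859/11414 = 13.3922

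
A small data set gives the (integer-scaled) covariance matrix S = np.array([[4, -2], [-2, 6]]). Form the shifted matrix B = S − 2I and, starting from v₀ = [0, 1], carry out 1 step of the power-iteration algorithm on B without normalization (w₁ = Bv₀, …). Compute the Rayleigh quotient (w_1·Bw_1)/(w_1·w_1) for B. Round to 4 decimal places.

5.2000

B = S − 2I has rows (2, -2); (-2, 4)
w1 = Bv₀ = (2·0 + (-2)·1; (-2)·0 + 4·1) = (-2, 4)
Bw1 = (-12, 20)
w1·Bw1 = 104; w1·w1 = 20; μ ≈ 104/20 = 5.2000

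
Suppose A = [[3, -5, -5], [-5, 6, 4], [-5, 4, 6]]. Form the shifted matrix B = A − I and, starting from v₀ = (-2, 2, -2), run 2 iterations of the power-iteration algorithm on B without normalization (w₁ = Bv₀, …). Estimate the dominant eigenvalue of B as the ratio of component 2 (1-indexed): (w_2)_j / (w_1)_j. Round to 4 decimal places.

B = A − I has rows (2, -5, -5); (-5, 5, 4); (-5, 4, 5)
w1 = Bv₀ = (-4, 12, 8)
w2 = Bw1 = (-108, 112, 108)
Ratio: 112/12 = 9.3333

μ ≈ 9.3333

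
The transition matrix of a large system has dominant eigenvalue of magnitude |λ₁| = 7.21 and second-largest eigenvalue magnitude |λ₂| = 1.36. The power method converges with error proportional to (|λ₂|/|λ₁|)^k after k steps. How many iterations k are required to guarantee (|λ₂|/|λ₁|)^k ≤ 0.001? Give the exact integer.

5

|λ₂/λ₁| = 1.36/7.21 = 0.18863
Need k ≥ ln(0.001) / ln(0.18863) = -6.9078 / -1.6680 ≈ 4.141
Smallest integer k satisfying the bound: 5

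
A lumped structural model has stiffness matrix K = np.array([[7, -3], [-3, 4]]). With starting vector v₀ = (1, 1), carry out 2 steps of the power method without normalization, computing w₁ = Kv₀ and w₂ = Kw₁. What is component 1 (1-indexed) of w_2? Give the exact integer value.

w1 = Kv₀ = (7·1 + (-3)·1; (-3)·1 + 4·1) = (4, 1)
w2 = Kw1 = (7·4 + (-3)·1; (-3)·4 + 4·1) = (25, -8)
The requested component of w2 is 25.

25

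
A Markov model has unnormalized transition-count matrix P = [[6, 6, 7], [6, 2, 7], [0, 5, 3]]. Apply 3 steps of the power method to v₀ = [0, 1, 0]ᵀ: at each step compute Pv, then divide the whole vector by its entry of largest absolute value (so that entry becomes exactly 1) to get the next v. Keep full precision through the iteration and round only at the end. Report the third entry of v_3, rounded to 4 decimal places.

Pv0 = (6.00000, 2.00000, 5.00000); divide by 6.00000 → v1 = (1.00000, 0.33333, 0.83333)
Pv1 = (13.83333, 12.50000, 4.16667); divide by 13.83333 → v2 = (1.00000, 0.90361, 0.30120)
Pv2 = (13.53012, 9.91566, 5.42169); divide by 13.53012 → v3 = (1.00000, 0.73286, 0.40071)
Requested entry of v3: 450/1123 = 0.4007

0.4007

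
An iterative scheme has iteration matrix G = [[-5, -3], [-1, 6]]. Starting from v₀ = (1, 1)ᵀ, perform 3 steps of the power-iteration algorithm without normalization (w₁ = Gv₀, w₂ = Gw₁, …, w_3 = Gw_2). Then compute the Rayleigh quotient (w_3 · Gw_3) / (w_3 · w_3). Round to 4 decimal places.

w1 = Gv₀ = (-8, 5)
w2 = Gw1 = (25, 38)
w3 = Gw2 = (-239, 203)
Gw3 = (586, 1457)
w3·Gw3 = (-239)·586 + 203·1457 = 155717; w3·w3 = (-239)·(-239) + 203·203 = 98330
λ ≈ 155717/98330 = 1.5836

1.5836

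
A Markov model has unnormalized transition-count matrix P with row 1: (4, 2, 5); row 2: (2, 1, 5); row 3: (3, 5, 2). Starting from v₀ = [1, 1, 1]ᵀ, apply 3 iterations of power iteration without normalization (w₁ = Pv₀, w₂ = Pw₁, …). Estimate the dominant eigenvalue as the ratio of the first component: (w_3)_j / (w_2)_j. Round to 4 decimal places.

9.6818

w1 = Pv₀ = (11, 8, 10)
w2 = Pw1 = (110, 80, 93)
w3 = Pw2 = (1065, 765, 916)
Ratio at component: 1065 / 110 = 9.6818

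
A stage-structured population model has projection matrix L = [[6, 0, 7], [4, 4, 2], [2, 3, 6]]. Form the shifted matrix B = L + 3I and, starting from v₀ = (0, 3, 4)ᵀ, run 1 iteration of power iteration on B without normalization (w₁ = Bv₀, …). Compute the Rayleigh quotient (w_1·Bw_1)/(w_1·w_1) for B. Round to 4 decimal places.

B = L + 3I has rows (9, 0, 7); (4, 7, 2); (2, 3, 9)
w1 = Bv₀ = (9·0 + 0·3 + 7·4; 4·0 + 7·3 + 2·4; 2·0 + 3·3 + 9·4) = (28, 29, 45)
Bw1 = (567, 405, 548)
w1·Bw1 = 52281; w1·w1 = 3650; μ ≈ 52281/3650 = 14.3236

14.3236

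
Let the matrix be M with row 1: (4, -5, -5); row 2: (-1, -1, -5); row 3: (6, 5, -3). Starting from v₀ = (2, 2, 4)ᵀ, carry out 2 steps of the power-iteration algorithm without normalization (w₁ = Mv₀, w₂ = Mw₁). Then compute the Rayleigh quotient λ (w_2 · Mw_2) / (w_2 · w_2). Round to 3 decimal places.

λ ≈ -2.913

w1 = Mv₀ = (4·2 + (-5)·2 + (-5)·4; (-1)·2 + (-1)·2 + (-5)·4; 6·2 + 5·2 + (-3)·4) = (-22, -24, 10)
w2 = Mw1 = (4·(-22) + (-5)·(-24) + (-5)·10; (-1)·(-22) + (-1)·(-24) + (-5)·10; 6·(-22) + 5·(-24) + (-3)·10) = (-18, -4, -282)
Mw2 = (1358, 1432, 718)
w2·Mw2 = (-18)·1358 + (-4)·1432 + (-282)·718 = -232648; w2·w2 = (-18)·(-18) + (-4)·(-4) + (-282)·(-282) = 79864
λ ≈ -232648/79864 = -2.913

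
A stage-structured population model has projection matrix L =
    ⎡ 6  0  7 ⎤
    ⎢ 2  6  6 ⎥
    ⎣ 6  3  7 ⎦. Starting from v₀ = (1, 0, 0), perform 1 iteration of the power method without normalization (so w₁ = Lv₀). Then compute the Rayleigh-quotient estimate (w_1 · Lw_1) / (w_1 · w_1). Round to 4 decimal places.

λ ≈ 14.3684

w1 = Lv₀ = (6·1 + 0·0 + 7·0; 2·1 + 6·0 + 6·0; 6·1 + 3·0 + 7·0) = (6, 2, 6)
Lw1 = (78, 60, 84)
w1·Lw1 = 6·78 + 2·60 + 6·84 = 1092; w1·w1 = 6·6 + 2·2 + 6·6 = 76
λ ≈ 1092/76 = 14.3684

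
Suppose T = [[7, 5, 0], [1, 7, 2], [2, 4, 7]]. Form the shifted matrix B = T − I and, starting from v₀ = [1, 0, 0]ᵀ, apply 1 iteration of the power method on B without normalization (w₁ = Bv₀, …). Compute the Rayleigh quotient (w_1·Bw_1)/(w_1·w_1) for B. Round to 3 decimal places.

B = T − I has rows (6, 5, 0); (1, 6, 2); (2, 4, 6)
w1 = Bv₀ = (6, 1, 2)
Bw1 = (41, 16, 28)
w1·Bw1 = 318; w1·w1 = 41; μ ≈ 318/41 = 7.756

7.756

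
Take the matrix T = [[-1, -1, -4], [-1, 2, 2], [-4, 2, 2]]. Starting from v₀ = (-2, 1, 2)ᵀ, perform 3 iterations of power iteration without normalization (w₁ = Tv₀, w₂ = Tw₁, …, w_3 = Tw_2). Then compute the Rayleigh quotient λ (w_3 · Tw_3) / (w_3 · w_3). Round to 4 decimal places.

w1 = Tv₀ = (-7, 8, 14)
w2 = Tw1 = (-57, 51, 72)
w3 = Tw2 = (-282, 303, 474)
Tw3 = (-1917, 1836, 2682)
w3·Tw3 = (-282)·(-1917) + 303·1836 + 474·2682 = 2368170; w3·w3 = (-282)·(-282) + 303·303 + 474·474 = 396009
λ ≈ 2368170/396009 = 5.9801

5.9801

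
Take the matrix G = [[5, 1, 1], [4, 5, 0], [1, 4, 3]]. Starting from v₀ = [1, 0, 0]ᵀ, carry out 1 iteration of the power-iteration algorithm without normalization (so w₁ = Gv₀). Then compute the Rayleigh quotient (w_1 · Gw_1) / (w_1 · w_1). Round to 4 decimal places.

w1 = Gv₀ = (5·1 + 1·0 + 1·0; 4·1 + 5·0 + 0·0; 1·1 + 4·0 + 3·0) = (5, 4, 1)
Gw1 = (30, 40, 24)
w1·Gw1 = 5·30 + 4·40 + 1·24 = 334; w1·w1 = 5·5 + 4·4 + 1·1 = 42
λ ≈ 334/42 = 7.9524

7.9524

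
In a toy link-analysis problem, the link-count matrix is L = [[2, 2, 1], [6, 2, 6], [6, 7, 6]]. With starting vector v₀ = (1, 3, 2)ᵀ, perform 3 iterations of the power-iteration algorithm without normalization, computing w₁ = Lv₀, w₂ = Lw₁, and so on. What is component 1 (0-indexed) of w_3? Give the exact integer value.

w1 = Lv₀ = (2·1 + 2·3 + 1·2; 6·1 + 2·3 + 6·2; 6·1 + 7·3 + 6·2) = (10, 24, 39)
w2 = Lw1 = (2·10 + 2·24 + 1·39; 6·10 + 2·24 + 6·39; 6·10 + 7·24 + 6·39) = (107, 342, 462)
w3 = Lw2 = (1360, 4098, 5808)
The requested component of w3 is 4098.

4098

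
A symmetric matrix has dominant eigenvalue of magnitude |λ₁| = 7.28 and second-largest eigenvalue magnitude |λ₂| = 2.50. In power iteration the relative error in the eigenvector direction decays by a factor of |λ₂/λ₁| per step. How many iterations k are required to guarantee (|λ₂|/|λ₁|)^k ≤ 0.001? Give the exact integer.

|λ₂/λ₁| = 2.50/7.28 = 0.34341
Need k ≥ ln(0.001) / ln(0.34341) = -6.9078 / -1.0688 ≈ 6.463
Smallest integer k satisfying the bound: 7

7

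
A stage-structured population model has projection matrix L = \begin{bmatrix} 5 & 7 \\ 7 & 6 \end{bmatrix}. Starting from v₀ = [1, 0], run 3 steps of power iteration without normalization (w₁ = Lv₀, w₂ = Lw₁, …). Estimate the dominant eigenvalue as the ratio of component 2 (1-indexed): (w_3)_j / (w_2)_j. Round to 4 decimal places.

w1 = Lv₀ = (5·1 + 7·0; 7·1 + 6·0) = (5, 7)
w2 = Lw1 = (5·5 + 7·7; 7·5 + 6·7) = (74, 77)
w3 = Lw2 = (909, 980)
Ratio at component: 980 / 77 = 12.7273

12.7273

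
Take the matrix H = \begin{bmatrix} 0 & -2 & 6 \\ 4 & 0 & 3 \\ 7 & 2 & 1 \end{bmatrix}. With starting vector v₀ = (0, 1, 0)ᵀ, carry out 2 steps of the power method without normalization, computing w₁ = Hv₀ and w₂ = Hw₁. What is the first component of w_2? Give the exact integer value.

w1 = Hv₀ = (-2, 0, 2)
w2 = Hw1 = (12, -2, -12)
The requested component of w2 is 12.

12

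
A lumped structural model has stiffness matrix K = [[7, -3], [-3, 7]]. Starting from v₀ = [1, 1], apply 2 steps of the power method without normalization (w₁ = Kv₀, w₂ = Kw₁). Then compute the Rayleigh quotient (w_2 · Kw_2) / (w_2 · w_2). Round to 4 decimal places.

w1 = Kv₀ = (7·1 + (-3)·1; (-3)·1 + 7·1) = (4, 4)
w2 = Kw1 = (7·4 + (-3)·4; (-3)·4 + 7·4) = (16, 16)
Kw2 = (64, 64)
w2·Kw2 = 16·64 + 16·64 = 2048; w2·w2 = 16·16 + 16·16 = 512
λ ≈ 2048/512 = 4.0000

λ ≈ 4.0000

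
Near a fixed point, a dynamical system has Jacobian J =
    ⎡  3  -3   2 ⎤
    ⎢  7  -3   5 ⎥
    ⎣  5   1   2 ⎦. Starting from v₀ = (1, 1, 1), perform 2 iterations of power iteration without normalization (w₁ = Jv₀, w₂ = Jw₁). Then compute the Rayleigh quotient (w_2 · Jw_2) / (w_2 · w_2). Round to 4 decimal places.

w1 = Jv₀ = (2, 9, 8)
w2 = Jw1 = (-5, 27, 35)
Jw2 = (-26, 59, 72)
w2·Jw2 = (-5)·(-26) + 27·59 + 35·72 = 4243; w2·w2 = (-5)·(-5) + 27·27 + 35·35 = 1979
λ ≈ 4243/1979 = 2.1440

2.1440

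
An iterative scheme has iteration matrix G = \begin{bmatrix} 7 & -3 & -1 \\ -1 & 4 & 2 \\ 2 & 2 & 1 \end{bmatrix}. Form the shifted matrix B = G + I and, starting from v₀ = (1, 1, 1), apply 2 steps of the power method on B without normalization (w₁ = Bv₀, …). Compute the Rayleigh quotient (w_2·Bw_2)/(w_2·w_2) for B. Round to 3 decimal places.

B = G + I has rows (8, -3, -1); (-1, 5, 2); (2, 2, 2)
w1 = Bv₀ = (8·1 + (-3)·1 + (-1)·1; (-1)·1 + 5·1 + 2·1; 2·1 + 2·1 + 2·1) = (4, 6, 6)
w2 = Bw1 = (8·4 + (-3)·6 + (-1)·6; (-1)·4 + 5·6 + 2·6; 2·4 + 2·6 + 2·6) = (8, 38, 32)
Bw2 = (-82, 246, 156)
w2·Bw2 = 13684; w2·w2 = 2532; μ ≈ 13684/2532 = 5.404

μ ≈ 5.404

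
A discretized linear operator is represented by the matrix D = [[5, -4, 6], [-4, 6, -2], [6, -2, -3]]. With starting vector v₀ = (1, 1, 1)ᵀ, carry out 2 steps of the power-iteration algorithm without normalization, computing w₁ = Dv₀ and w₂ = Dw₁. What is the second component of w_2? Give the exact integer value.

w1 = Dv₀ = (5·1 + (-4)·1 + 6·1; (-4)·1 + 6·1 + (-2)·1; 6·1 + (-2)·1 + (-3)·1) = (7, 0, 1)
w2 = Dw1 = (5·7 + (-4)·0 + 6·1; (-4)·7 + 6·0 + (-2)·1; 6·7 + (-2)·0 + (-3)·1) = (41, -30, 39)
The requested component of w2 is -30.

-30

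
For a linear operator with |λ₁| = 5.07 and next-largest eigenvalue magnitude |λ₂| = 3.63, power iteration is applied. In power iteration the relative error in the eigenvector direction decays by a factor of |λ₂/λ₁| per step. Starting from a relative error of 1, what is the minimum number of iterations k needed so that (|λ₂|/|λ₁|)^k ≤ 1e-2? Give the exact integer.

14

|λ₂/λ₁| = 3.63/5.07 = 0.71598
Need k ≥ ln(1e-2) / ln(0.71598) = -4.6052 / -0.3341 ≈ 13.783
Smallest integer k satisfying the bound: 14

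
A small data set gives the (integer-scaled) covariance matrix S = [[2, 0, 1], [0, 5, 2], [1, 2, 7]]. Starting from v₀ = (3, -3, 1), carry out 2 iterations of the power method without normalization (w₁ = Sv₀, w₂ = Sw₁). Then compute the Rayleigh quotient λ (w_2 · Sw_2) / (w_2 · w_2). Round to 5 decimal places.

w1 = Sv₀ = (2·3 + 0·(-3) + 1·1; 0·3 + 5·(-3) + 2·1; 1·3 + 2·(-3) + 7·1) = (7, -13, 4)
w2 = Sw1 = (2·7 + 0·(-13) + 1·4; 0·7 + 5·(-13) + 2·4; 1·7 + 2·(-13) + 7·4) = (18, -57, 9)
Sw2 = (45, -267, -33)
w2·Sw2 = 18·45 + (-57)·(-267) + 9·(-33) = 15732; w2·w2 = 18·18 + (-57)·(-57) + 9·9 = 3654
λ ≈ 15732/3654 = 4.30542

λ ≈ 4.30542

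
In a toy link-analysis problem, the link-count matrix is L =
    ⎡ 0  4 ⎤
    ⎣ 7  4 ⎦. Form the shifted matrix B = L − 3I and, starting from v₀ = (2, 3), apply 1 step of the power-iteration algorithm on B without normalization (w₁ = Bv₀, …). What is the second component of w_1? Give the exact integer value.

17

B = L − 3I has rows (-3, 4); (7, 1)
w1 = Bv₀ = (6, 17)
Requested component of w1: 17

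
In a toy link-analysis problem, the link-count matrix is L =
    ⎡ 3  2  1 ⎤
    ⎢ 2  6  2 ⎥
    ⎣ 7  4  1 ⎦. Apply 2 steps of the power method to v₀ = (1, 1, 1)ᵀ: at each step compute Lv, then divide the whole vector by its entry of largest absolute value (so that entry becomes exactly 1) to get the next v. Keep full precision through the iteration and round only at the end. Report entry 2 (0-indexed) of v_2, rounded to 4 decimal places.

Lv0 = (6.00000, 10.00000, 12.00000); divide by 12.00000 → v1 = (0.50000, 0.83333, 1.00000)
Lv1 = (4.16667, 8.00000, 7.83333); divide by 8.00000 → v2 = (0.52083, 1.00000, 0.97917)
Requested entry of v2: 94/96 = 0.9792

0.9792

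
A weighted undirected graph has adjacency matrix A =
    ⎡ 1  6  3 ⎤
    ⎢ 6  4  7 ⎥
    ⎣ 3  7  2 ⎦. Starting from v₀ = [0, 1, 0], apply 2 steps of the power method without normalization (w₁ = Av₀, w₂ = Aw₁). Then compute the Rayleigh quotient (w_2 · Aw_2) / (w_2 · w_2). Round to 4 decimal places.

13.1458

w1 = Av₀ = (1·0 + 6·1 + 3·0; 6·0 + 4·1 + 7·0; 3·0 + 7·1 + 2·0) = (6, 4, 7)
w2 = Aw1 = (1·6 + 6·4 + 3·7; 6·6 + 4·4 + 7·7; 3·6 + 7·4 + 2·7) = (51, 101, 60)
Aw2 = (837, 1130, 980)
w2·Aw2 = 51·837 + 101·1130 + 60·980 = 215617; w2·w2 = 51·51 + 101·101 + 60·60 = 16402
λ ≈ 215617/16402 = 13.1458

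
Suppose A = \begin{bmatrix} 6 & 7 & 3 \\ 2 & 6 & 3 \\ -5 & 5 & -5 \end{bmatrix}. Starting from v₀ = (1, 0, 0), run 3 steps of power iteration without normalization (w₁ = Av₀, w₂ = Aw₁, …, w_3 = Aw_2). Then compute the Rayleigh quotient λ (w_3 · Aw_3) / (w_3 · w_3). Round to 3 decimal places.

6.102

w1 = Av₀ = (6·1 + 7·0 + 3·0; 2·1 + 6·0 + 3·0; (-5)·1 + 5·0 + (-5)·0) = (6, 2, -5)
w2 = Aw1 = (6·6 + 7·2 + 3·(-5); 2·6 + 6·2 + 3·(-5); (-5)·6 + 5·2 + (-5)·(-5)) = (35, 9, 5)
w3 = Aw2 = (288, 139, -155)
Aw3 = (2236, 945, 30)
w3·Aw3 = 288·2236 + 139·945 + (-155)·30 = 770673; w3·w3 = 288·288 + 139·139 + (-155)·(-155) = 126290
λ ≈ 770673/126290 = 6.102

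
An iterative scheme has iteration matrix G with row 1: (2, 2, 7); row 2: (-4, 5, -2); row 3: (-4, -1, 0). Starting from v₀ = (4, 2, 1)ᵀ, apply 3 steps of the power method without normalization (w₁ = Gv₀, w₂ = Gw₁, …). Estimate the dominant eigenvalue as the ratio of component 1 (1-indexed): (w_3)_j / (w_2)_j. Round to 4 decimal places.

8.1154

w1 = Gv₀ = (2·4 + 2·2 + 7·1; (-4)·4 + 5·2 + (-2)·1; (-4)·4 + (-1)·2 + 0·1) = (19, -8, -18)
w2 = Gw1 = (2·19 + 2·(-8) + 7·(-18); (-4)·19 + 5·(-8) + (-2)·(-18); (-4)·19 + (-1)·(-8) + 0·(-18)) = (-104, -80, -68)
w3 = Gw2 = (-844, 152, 496)
Ratio at component: -844 / -104 = 8.1154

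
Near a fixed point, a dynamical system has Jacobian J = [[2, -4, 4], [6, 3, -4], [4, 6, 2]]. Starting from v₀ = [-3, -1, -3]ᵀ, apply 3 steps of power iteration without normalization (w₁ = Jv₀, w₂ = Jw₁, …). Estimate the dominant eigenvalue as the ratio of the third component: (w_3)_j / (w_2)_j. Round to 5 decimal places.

w1 = Jv₀ = (2·(-3) + (-4)·(-1) + 4·(-3); 6·(-3) + 3·(-1) + (-4)·(-3); 4·(-3) + 6·(-1) + 2·(-3)) = (-14, -9, -24)
w2 = Jw1 = (2·(-14) + (-4)·(-9) + 4·(-24); 6·(-14) + 3·(-9) + (-4)·(-24); 4·(-14) + 6·(-9) + 2·(-24)) = (-88, -15, -158)
w3 = Jw2 = (-748, 59, -758)
Ratio at component: -758 / -158 = 4.79747

4.79747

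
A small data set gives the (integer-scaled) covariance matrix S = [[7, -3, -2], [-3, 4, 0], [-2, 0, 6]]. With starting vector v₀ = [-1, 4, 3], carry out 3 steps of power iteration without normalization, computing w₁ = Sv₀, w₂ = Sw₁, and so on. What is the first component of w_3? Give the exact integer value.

w1 = Sv₀ = (-25, 19, 20)
w2 = Sw1 = (-272, 151, 170)
w3 = Sw2 = (-2697, 1420, 1564)
The requested component of w3 is -2697.

-2697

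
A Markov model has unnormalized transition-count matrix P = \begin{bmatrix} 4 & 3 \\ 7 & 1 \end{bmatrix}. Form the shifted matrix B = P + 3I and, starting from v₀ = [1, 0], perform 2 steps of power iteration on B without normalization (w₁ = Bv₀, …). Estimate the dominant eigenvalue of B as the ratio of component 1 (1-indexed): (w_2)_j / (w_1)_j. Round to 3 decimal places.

B = P + 3I has rows (7, 3); (7, 4)
w1 = Bv₀ = (7·1 + 3·0; 7·1 + 4·0) = (7, 7)
w2 = Bw1 = (7·7 + 3·7; 7·7 + 4·7) = (70, 77)
Ratio: 70/7 = 10.000

10.000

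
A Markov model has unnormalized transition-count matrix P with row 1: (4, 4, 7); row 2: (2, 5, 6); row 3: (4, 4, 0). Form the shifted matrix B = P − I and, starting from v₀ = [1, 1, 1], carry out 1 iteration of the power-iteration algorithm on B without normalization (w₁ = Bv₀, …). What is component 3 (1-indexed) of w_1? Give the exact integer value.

7

B = P − I has rows (3, 4, 7); (2, 4, 6); (4, 4, -1)
w1 = Bv₀ = (3·1 + 4·1 + 7·1; 2·1 + 4·1 + 6·1; 4·1 + 4·1 + (-1)·1) = (14, 12, 7)
Requested component of w1: 7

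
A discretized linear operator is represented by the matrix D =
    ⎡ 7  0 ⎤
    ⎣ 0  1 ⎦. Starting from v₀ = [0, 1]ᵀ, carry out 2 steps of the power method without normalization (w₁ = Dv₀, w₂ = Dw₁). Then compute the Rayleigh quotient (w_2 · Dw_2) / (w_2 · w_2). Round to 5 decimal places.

1.00000

w1 = Dv₀ = (7·0 + 0·1; 0·0 + 1·1) = (0, 1)
w2 = Dw1 = (7·0 + 0·1; 0·0 + 1·1) = (0, 1)
Dw2 = (0, 1)
w2·Dw2 = 0·0 + 1·1 = 1; w2·w2 = 0·0 + 1·1 = 1
λ ≈ 1/1 = 1.00000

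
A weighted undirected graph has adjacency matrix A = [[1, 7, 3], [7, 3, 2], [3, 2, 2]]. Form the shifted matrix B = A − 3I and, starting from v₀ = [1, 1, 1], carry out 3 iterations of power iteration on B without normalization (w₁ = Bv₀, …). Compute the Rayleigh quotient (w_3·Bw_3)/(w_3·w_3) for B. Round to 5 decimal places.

B = A − 3I has rows (-2, 7, 3); (7, 0, 2); (3, 2, -1)
w1 = Bv₀ = (8, 9, 4)
w2 = Bw1 = (59, 64, 38)
w3 = Bw2 = (444, 489, 267)
Bw3 = (3336, 3642, 2043)
w3·Bw3 = 3807603; w3·w3 = 507546; μ ≈ 3807603/507546 = 7.50199

μ ≈ 7.50199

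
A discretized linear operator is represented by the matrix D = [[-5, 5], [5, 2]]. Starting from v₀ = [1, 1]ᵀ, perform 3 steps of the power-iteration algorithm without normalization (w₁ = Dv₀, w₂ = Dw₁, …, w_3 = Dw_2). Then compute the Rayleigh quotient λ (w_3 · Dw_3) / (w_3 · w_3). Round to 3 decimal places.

-3.558

w1 = Dv₀ = ((-5)·1 + 5·1; 5·1 + 2·1) = (0, 7)
w2 = Dw1 = ((-5)·0 + 5·7; 5·0 + 2·7) = (35, 14)
w3 = Dw2 = (-105, 203)
Dw3 = (1540, -119)
w3·Dw3 = (-105)·1540 + 203·(-119) = -185857; w3·w3 = (-105)·(-105) + 203·203 = 52234
λ ≈ -185857/52234 = -3.558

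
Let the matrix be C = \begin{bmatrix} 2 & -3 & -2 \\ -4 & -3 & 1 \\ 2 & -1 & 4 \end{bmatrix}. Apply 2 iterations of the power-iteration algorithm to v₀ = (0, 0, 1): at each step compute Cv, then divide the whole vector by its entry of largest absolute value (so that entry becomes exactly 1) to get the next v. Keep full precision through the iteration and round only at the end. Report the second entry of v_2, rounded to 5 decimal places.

-0.60000

Cv0 = (-2.000000, 1.000000, 4.000000); divide by 4.000000 → v1 = (-0.500000, 0.250000, 1.000000)
Cv1 = (-3.750000, 2.250000, 2.750000); divide by -3.750000 → v2 = (1.000000, -0.600000, -0.733333)
Requested entry of v2: 9/-15 = -0.60000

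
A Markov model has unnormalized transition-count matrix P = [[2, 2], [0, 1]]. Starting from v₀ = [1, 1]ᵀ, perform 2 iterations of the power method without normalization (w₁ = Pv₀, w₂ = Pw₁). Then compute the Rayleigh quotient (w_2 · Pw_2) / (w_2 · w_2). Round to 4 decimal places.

λ ≈ 2.1881

w1 = Pv₀ = (4, 1)
w2 = Pw1 = (10, 1)
Pw2 = (22, 1)
w2·Pw2 = 10·22 + 1·1 = 221; w2·w2 = 10·10 + 1·1 = 101
λ ≈ 221/101 = 2.1881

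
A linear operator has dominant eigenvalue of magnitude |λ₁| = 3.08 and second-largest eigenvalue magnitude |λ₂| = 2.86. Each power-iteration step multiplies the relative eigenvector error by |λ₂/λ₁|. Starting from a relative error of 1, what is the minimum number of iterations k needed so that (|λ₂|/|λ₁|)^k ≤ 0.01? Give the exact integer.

63

|λ₂/λ₁| = 2.86/3.08 = 0.92857
Need k ≥ ln(0.01) / ln(0.92857) = -4.6052 / -0.0741 ≈ 62.141
Smallest integer k satisfying the bound: 63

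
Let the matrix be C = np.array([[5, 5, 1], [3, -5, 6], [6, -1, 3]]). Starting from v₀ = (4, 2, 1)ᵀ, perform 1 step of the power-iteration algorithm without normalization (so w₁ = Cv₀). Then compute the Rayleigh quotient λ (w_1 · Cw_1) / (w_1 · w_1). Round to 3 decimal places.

w1 = Cv₀ = (5·4 + 5·2 + 1·1; 3·4 + (-5)·2 + 6·1; 6·4 + (-1)·2 + 3·1) = (31, 8, 25)
Cw1 = (220, 203, 253)
w1·Cw1 = 31·220 + 8·203 + 25·253 = 14769; w1·w1 = 31·31 + 8·8 + 25·25 = 1650
λ ≈ 14769/1650 = 8.951

λ ≈ 8.951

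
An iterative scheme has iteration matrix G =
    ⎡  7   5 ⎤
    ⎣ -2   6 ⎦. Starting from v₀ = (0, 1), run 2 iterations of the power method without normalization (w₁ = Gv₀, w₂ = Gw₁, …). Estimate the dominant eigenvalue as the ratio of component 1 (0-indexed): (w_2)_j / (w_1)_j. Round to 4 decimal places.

w1 = Gv₀ = (5, 6)
w2 = Gw1 = (65, 26)
Ratio at component: 26 / 6 = 4.3333

4.3333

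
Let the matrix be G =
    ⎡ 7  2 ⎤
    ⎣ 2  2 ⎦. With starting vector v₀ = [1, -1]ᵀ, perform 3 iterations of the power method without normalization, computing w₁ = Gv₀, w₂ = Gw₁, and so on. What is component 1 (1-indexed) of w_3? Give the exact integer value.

265

w1 = Gv₀ = (7·1 + 2·(-1); 2·1 + 2·(-1)) = (5, 0)
w2 = Gw1 = (7·5 + 2·0; 2·5 + 2·0) = (35, 10)
w3 = Gw2 = (265, 90)
The requested component of w3 is 265.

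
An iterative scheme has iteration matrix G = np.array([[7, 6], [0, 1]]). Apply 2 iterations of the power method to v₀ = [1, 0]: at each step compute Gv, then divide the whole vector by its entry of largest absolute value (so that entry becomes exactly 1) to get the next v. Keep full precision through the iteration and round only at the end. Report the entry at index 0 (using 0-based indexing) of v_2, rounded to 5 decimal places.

Gv0 = (7.000000, 0.000000); divide by 7.000000 → v1 = (1.000000, 0.000000)
Gv1 = (7.000000, 0.000000); divide by 7.000000 → v2 = (1.000000, 0.000000)
Requested entry of v2: 49/49 = 1.00000

1.00000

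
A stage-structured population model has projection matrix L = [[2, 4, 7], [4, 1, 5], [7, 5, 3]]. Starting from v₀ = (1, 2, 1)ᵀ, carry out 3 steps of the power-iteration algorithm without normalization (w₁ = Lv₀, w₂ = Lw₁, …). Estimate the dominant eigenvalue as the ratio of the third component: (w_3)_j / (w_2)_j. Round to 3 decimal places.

λ ≈ 13.346

w1 = Lv₀ = (17, 11, 20)
w2 = Lw1 = (218, 179, 234)
w3 = Lw2 = (2790, 2221, 3123)
Ratio at component: 3123 / 234 = 13.346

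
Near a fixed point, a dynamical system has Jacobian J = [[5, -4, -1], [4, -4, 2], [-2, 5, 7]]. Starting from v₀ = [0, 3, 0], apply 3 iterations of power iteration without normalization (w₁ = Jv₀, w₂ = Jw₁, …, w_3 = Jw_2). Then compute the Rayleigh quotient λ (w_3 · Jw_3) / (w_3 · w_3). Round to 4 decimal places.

λ ≈ 6.8904

w1 = Jv₀ = (5·0 + (-4)·3 + (-1)·0; 4·0 + (-4)·3 + 2·0; (-2)·0 + 5·3 + 7·0) = (-12, -12, 15)
w2 = Jw1 = (5·(-12) + (-4)·(-12) + (-1)·15; 4·(-12) + (-4)·(-12) + 2·15; (-2)·(-12) + 5·(-12) + 7·15) = (-27, 30, 69)
w3 = Jw2 = (-324, -90, 687)
Jw3 = (-1947, 438, 5007)
w3·Jw3 = (-324)·(-1947) + (-90)·438 + 687·5007 = 4031217; w3·w3 = (-324)·(-324) + (-90)·(-90) + 687·687 = 585045
λ ≈ 4031217/585045 = 6.8904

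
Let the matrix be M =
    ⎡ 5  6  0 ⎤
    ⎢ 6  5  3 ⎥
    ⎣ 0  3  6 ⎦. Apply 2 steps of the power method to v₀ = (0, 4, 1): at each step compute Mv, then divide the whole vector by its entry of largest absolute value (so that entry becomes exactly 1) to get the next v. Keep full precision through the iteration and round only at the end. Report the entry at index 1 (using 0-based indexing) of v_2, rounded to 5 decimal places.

1.00000

Mv0 = (24.000000, 23.000000, 18.000000); divide by 24.000000 → v1 = (1.000000, 0.958333, 0.750000)
Mv1 = (10.750000, 13.041667, 7.375000); divide by 13.041667 → v2 = (0.824281, 1.000000, 0.565495)
Requested entry of v2: 313/313 = 1.00000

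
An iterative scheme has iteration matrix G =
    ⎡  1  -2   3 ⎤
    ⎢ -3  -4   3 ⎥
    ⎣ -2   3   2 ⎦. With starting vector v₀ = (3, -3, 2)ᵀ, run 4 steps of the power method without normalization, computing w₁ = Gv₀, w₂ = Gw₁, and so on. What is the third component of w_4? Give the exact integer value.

w1 = Gv₀ = (1·3 + (-2)·(-3) + 3·2; (-3)·3 + (-4)·(-3) + 3·2; (-2)·3 + 3·(-3) + 2·2) = (15, 9, -11)
w2 = Gw1 = (1·15 + (-2)·9 + 3·(-11); (-3)·15 + (-4)·9 + 3·(-11); (-2)·15 + 3·9 + 2·(-11)) = (-36, -114, -25)
w3 = Gw2 = (117, 489, -320)
w4 = Gw3 = (-1821, -3267, 593)
The requested component of w4 is 593.

593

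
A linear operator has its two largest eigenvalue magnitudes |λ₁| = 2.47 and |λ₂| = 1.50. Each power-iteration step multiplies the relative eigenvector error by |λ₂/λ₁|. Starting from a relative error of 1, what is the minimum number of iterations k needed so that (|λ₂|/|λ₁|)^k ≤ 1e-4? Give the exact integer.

|λ₂/λ₁| = 1.50/2.47 = 0.60729
Need k ≥ ln(1e-4) / ln(0.60729) = -9.2103 / -0.4988 ≈ 18.467
Smallest integer k satisfying the bound: 19

19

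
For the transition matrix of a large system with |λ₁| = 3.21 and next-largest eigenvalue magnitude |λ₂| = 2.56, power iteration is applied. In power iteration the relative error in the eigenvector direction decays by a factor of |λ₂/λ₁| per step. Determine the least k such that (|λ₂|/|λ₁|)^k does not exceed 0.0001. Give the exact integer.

|λ₂/λ₁| = 2.56/3.21 = 0.79751
Need k ≥ ln(0.0001) / ln(0.79751) = -9.2103 / -0.2263 ≈ 40.706
Smallest integer k satisfying the bound: 41

41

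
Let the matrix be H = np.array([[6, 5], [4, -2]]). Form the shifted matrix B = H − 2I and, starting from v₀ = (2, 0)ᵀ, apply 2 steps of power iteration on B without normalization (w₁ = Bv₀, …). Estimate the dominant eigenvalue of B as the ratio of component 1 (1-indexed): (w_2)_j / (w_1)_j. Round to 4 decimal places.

9.0000

B = H − 2I has rows (4, 5); (4, -4)
w1 = Bv₀ = (8, 8)
w2 = Bw1 = (72, 0)
Ratio: 72/8 = 9.0000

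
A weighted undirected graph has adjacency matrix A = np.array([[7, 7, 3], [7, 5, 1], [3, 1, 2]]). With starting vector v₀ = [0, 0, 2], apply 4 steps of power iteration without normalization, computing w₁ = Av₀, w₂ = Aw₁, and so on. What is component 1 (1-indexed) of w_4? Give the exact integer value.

13100

w1 = Av₀ = (7·0 + 7·0 + 3·2; 7·0 + 5·0 + 1·2; 3·0 + 1·0 + 2·2) = (6, 2, 4)
w2 = Aw1 = (7·6 + 7·2 + 3·4; 7·6 + 5·2 + 1·4; 3·6 + 1·2 + 2·4) = (68, 56, 28)
w3 = Aw2 = (952, 784, 316)
w4 = Aw3 = (13100, 10900, 4272)
The requested component of w4 is 13100.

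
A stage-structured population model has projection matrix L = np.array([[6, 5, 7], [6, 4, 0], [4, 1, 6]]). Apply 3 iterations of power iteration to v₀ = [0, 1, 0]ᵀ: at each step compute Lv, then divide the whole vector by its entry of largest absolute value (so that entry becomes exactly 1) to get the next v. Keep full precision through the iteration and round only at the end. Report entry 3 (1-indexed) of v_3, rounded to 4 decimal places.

0.5806

Lv0 = (5.00000, 4.00000, 1.00000); divide by 5.00000 → v1 = (1.00000, 0.80000, 0.20000)
Lv1 = (11.40000, 9.20000, 6.00000); divide by 11.40000 → v2 = (1.00000, 0.80702, 0.52632)
Lv2 = (13.71930, 9.22807, 7.96491); divide by 13.71930 → v3 = (1.00000, 0.67263, 0.58056)
Requested entry of v3: 454/782 = 0.5806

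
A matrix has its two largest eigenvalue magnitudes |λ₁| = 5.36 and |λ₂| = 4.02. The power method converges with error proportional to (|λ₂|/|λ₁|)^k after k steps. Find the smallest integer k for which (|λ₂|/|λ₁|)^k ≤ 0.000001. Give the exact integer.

|λ₂/λ₁| = 4.02/5.36 = 0.75000
Need k ≥ ln(0.000001) / ln(0.75000) = -13.8155 / -0.2877 ≈ 48.024
Smallest integer k satisfying the bound: 49

49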